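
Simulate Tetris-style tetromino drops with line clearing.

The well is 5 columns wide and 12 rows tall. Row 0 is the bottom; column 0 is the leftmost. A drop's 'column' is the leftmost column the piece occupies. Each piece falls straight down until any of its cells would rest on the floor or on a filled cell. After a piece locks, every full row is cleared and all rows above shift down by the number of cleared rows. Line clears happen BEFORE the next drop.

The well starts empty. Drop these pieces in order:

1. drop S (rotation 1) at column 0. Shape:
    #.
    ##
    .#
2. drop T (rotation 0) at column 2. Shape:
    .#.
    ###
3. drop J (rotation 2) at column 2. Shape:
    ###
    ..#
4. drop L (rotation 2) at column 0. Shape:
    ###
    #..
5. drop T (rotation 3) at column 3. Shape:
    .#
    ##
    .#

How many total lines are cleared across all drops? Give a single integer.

Answer: 1

Derivation:
Drop 1: S rot1 at col 0 lands with bottom-row=0; cleared 0 line(s) (total 0); column heights now [3 2 0 0 0], max=3
Drop 2: T rot0 at col 2 lands with bottom-row=0; cleared 0 line(s) (total 0); column heights now [3 2 1 2 1], max=3
Drop 3: J rot2 at col 2 lands with bottom-row=1; cleared 0 line(s) (total 0); column heights now [3 2 3 3 3], max=3
Drop 4: L rot2 at col 0 lands with bottom-row=3; cleared 0 line(s) (total 0); column heights now [5 5 5 3 3], max=5
Drop 5: T rot3 at col 3 lands with bottom-row=3; cleared 1 line(s) (total 1); column heights now [4 2 3 3 5], max=5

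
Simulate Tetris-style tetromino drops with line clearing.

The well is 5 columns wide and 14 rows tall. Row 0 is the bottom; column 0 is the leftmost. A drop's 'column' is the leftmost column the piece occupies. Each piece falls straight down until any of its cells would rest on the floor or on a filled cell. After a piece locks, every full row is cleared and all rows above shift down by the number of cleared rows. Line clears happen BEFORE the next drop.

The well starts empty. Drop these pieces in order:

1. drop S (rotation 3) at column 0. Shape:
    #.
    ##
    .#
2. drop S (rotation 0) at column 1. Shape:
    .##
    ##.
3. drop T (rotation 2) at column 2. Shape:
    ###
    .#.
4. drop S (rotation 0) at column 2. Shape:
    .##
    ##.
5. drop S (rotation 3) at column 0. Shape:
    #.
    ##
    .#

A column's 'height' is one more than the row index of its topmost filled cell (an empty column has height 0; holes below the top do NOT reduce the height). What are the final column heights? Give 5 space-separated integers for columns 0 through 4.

Answer: 6 5 7 8 8

Derivation:
Drop 1: S rot3 at col 0 lands with bottom-row=0; cleared 0 line(s) (total 0); column heights now [3 2 0 0 0], max=3
Drop 2: S rot0 at col 1 lands with bottom-row=2; cleared 0 line(s) (total 0); column heights now [3 3 4 4 0], max=4
Drop 3: T rot2 at col 2 lands with bottom-row=4; cleared 0 line(s) (total 0); column heights now [3 3 6 6 6], max=6
Drop 4: S rot0 at col 2 lands with bottom-row=6; cleared 0 line(s) (total 0); column heights now [3 3 7 8 8], max=8
Drop 5: S rot3 at col 0 lands with bottom-row=3; cleared 0 line(s) (total 0); column heights now [6 5 7 8 8], max=8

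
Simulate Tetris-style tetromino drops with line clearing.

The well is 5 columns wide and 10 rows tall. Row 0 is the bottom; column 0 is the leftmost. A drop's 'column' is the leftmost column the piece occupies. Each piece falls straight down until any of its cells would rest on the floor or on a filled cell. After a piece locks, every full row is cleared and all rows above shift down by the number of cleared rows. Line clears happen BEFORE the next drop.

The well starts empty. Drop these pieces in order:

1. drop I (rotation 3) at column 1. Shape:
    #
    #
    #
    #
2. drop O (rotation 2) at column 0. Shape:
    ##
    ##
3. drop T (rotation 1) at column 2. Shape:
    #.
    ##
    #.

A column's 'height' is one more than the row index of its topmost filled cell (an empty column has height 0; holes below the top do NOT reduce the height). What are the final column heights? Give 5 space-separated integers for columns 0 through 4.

Drop 1: I rot3 at col 1 lands with bottom-row=0; cleared 0 line(s) (total 0); column heights now [0 4 0 0 0], max=4
Drop 2: O rot2 at col 0 lands with bottom-row=4; cleared 0 line(s) (total 0); column heights now [6 6 0 0 0], max=6
Drop 3: T rot1 at col 2 lands with bottom-row=0; cleared 0 line(s) (total 0); column heights now [6 6 3 2 0], max=6

Answer: 6 6 3 2 0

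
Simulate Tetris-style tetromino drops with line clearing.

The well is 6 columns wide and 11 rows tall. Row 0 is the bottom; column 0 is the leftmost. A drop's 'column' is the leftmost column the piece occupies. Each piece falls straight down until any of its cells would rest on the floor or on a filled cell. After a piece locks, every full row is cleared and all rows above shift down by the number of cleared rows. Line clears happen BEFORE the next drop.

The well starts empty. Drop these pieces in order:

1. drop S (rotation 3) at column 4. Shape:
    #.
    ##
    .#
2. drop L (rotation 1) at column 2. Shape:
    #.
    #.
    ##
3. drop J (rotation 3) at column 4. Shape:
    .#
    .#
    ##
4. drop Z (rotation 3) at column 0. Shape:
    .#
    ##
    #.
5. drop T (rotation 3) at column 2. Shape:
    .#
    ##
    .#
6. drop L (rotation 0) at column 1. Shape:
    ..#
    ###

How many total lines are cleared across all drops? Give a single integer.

Drop 1: S rot3 at col 4 lands with bottom-row=0; cleared 0 line(s) (total 0); column heights now [0 0 0 0 3 2], max=3
Drop 2: L rot1 at col 2 lands with bottom-row=0; cleared 0 line(s) (total 0); column heights now [0 0 3 1 3 2], max=3
Drop 3: J rot3 at col 4 lands with bottom-row=3; cleared 0 line(s) (total 0); column heights now [0 0 3 1 4 6], max=6
Drop 4: Z rot3 at col 0 lands with bottom-row=0; cleared 0 line(s) (total 0); column heights now [2 3 3 1 4 6], max=6
Drop 5: T rot3 at col 2 lands with bottom-row=2; cleared 0 line(s) (total 0); column heights now [2 3 4 5 4 6], max=6
Drop 6: L rot0 at col 1 lands with bottom-row=5; cleared 0 line(s) (total 0); column heights now [2 6 6 7 4 6], max=7

Answer: 0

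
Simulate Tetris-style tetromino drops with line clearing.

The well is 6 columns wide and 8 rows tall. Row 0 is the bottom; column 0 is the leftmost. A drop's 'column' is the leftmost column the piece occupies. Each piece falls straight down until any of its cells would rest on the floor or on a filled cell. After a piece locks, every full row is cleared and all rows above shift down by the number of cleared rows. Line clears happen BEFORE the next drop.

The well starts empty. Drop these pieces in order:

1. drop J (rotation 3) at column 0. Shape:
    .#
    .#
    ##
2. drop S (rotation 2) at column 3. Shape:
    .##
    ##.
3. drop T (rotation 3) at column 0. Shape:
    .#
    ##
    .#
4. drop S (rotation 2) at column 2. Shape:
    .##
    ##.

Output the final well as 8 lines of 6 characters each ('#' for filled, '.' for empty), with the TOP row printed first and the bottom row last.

Drop 1: J rot3 at col 0 lands with bottom-row=0; cleared 0 line(s) (total 0); column heights now [1 3 0 0 0 0], max=3
Drop 2: S rot2 at col 3 lands with bottom-row=0; cleared 0 line(s) (total 0); column heights now [1 3 0 1 2 2], max=3
Drop 3: T rot3 at col 0 lands with bottom-row=3; cleared 0 line(s) (total 0); column heights now [5 6 0 1 2 2], max=6
Drop 4: S rot2 at col 2 lands with bottom-row=1; cleared 0 line(s) (total 0); column heights now [5 6 2 3 3 2], max=6

Answer: ......
......
.#....
##....
.#....
.#.##.
.#####
##.##.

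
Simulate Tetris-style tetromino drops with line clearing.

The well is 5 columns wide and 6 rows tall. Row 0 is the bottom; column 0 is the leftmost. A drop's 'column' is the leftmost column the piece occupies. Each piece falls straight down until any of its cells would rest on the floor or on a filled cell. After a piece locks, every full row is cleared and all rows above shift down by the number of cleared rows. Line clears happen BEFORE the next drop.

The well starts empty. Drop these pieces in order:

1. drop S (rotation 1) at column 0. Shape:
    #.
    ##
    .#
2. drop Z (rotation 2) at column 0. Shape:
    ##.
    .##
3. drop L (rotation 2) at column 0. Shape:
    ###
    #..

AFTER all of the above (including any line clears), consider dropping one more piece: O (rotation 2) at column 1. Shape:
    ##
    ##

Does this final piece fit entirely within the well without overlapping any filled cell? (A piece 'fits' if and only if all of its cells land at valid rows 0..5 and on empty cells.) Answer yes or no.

Answer: no

Derivation:
Drop 1: S rot1 at col 0 lands with bottom-row=0; cleared 0 line(s) (total 0); column heights now [3 2 0 0 0], max=3
Drop 2: Z rot2 at col 0 lands with bottom-row=2; cleared 0 line(s) (total 0); column heights now [4 4 3 0 0], max=4
Drop 3: L rot2 at col 0 lands with bottom-row=4; cleared 0 line(s) (total 0); column heights now [6 6 6 0 0], max=6
Test piece O rot2 at col 1 (width 2): heights before test = [6 6 6 0 0]; fits = False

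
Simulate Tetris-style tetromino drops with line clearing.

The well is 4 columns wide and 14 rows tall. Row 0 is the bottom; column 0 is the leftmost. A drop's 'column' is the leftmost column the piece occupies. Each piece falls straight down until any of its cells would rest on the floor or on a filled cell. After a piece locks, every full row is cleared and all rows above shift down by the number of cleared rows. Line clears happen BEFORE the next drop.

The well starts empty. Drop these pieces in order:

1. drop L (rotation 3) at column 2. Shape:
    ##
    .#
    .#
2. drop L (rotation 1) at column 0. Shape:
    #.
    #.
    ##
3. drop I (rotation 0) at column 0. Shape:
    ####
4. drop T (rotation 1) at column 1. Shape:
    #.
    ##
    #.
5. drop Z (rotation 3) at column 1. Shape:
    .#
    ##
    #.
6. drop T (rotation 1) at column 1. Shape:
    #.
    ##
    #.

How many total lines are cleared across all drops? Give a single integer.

Answer: 2

Derivation:
Drop 1: L rot3 at col 2 lands with bottom-row=0; cleared 0 line(s) (total 0); column heights now [0 0 3 3], max=3
Drop 2: L rot1 at col 0 lands with bottom-row=0; cleared 0 line(s) (total 0); column heights now [3 1 3 3], max=3
Drop 3: I rot0 at col 0 lands with bottom-row=3; cleared 1 line(s) (total 1); column heights now [3 1 3 3], max=3
Drop 4: T rot1 at col 1 lands with bottom-row=2; cleared 1 line(s) (total 2); column heights now [2 4 3 2], max=4
Drop 5: Z rot3 at col 1 lands with bottom-row=4; cleared 0 line(s) (total 2); column heights now [2 6 7 2], max=7
Drop 6: T rot1 at col 1 lands with bottom-row=6; cleared 0 line(s) (total 2); column heights now [2 9 8 2], max=9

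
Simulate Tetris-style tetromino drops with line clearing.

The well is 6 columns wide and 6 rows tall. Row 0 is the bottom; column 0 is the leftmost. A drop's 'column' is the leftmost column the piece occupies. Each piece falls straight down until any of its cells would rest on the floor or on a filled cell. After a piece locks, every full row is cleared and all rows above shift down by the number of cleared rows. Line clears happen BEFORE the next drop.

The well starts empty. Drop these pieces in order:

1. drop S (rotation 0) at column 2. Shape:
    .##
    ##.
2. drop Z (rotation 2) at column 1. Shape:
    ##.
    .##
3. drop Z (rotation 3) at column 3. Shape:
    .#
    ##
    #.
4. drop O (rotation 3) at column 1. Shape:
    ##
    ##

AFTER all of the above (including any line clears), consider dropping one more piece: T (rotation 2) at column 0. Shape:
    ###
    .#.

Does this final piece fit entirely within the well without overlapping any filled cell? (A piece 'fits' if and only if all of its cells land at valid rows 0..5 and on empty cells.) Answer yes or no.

Answer: no

Derivation:
Drop 1: S rot0 at col 2 lands with bottom-row=0; cleared 0 line(s) (total 0); column heights now [0 0 1 2 2 0], max=2
Drop 2: Z rot2 at col 1 lands with bottom-row=2; cleared 0 line(s) (total 0); column heights now [0 4 4 3 2 0], max=4
Drop 3: Z rot3 at col 3 lands with bottom-row=3; cleared 0 line(s) (total 0); column heights now [0 4 4 5 6 0], max=6
Drop 4: O rot3 at col 1 lands with bottom-row=4; cleared 0 line(s) (total 0); column heights now [0 6 6 5 6 0], max=6
Test piece T rot2 at col 0 (width 3): heights before test = [0 6 6 5 6 0]; fits = False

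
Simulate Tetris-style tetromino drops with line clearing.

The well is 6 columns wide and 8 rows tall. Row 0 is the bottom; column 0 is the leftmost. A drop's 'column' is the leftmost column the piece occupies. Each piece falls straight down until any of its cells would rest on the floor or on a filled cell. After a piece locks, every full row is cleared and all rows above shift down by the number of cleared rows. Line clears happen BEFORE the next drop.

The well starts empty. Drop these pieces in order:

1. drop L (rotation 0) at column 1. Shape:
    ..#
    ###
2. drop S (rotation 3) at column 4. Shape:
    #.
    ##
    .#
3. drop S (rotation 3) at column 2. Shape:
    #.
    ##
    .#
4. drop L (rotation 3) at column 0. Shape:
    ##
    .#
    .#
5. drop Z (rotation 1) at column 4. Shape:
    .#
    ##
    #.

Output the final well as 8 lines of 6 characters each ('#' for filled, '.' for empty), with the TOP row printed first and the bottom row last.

Answer: ......
......
.....#
..#.##
#####.
.#.##.
.#.###
.###.#

Derivation:
Drop 1: L rot0 at col 1 lands with bottom-row=0; cleared 0 line(s) (total 0); column heights now [0 1 1 2 0 0], max=2
Drop 2: S rot3 at col 4 lands with bottom-row=0; cleared 0 line(s) (total 0); column heights now [0 1 1 2 3 2], max=3
Drop 3: S rot3 at col 2 lands with bottom-row=2; cleared 0 line(s) (total 0); column heights now [0 1 5 4 3 2], max=5
Drop 4: L rot3 at col 0 lands with bottom-row=1; cleared 0 line(s) (total 0); column heights now [4 4 5 4 3 2], max=5
Drop 5: Z rot1 at col 4 lands with bottom-row=3; cleared 0 line(s) (total 0); column heights now [4 4 5 4 5 6], max=6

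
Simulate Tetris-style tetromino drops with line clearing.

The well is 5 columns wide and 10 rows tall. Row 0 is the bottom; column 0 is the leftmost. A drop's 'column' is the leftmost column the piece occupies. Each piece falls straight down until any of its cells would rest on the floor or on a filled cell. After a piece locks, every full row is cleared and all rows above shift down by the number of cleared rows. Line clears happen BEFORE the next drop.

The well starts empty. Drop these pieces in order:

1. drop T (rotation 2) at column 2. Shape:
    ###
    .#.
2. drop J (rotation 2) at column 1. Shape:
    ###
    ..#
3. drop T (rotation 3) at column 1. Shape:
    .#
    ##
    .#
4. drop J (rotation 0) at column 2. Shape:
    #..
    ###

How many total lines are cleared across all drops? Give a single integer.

Drop 1: T rot2 at col 2 lands with bottom-row=0; cleared 0 line(s) (total 0); column heights now [0 0 2 2 2], max=2
Drop 2: J rot2 at col 1 lands with bottom-row=2; cleared 0 line(s) (total 0); column heights now [0 4 4 4 2], max=4
Drop 3: T rot3 at col 1 lands with bottom-row=4; cleared 0 line(s) (total 0); column heights now [0 6 7 4 2], max=7
Drop 4: J rot0 at col 2 lands with bottom-row=7; cleared 0 line(s) (total 0); column heights now [0 6 9 8 8], max=9

Answer: 0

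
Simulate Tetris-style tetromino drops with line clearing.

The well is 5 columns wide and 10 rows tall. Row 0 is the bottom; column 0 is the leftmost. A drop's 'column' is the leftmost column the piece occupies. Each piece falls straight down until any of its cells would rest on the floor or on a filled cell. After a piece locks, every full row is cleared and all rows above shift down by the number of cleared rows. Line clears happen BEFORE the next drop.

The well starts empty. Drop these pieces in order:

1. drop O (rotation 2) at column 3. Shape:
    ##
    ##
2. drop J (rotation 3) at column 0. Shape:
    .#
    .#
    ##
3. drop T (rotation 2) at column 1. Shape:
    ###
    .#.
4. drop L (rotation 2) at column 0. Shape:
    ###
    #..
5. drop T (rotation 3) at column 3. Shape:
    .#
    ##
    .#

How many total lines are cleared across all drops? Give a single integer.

Answer: 2

Derivation:
Drop 1: O rot2 at col 3 lands with bottom-row=0; cleared 0 line(s) (total 0); column heights now [0 0 0 2 2], max=2
Drop 2: J rot3 at col 0 lands with bottom-row=0; cleared 0 line(s) (total 0); column heights now [1 3 0 2 2], max=3
Drop 3: T rot2 at col 1 lands with bottom-row=2; cleared 0 line(s) (total 0); column heights now [1 4 4 4 2], max=4
Drop 4: L rot2 at col 0 lands with bottom-row=3; cleared 0 line(s) (total 0); column heights now [5 5 5 4 2], max=5
Drop 5: T rot3 at col 3 lands with bottom-row=3; cleared 2 line(s) (total 2); column heights now [1 3 3 2 4], max=4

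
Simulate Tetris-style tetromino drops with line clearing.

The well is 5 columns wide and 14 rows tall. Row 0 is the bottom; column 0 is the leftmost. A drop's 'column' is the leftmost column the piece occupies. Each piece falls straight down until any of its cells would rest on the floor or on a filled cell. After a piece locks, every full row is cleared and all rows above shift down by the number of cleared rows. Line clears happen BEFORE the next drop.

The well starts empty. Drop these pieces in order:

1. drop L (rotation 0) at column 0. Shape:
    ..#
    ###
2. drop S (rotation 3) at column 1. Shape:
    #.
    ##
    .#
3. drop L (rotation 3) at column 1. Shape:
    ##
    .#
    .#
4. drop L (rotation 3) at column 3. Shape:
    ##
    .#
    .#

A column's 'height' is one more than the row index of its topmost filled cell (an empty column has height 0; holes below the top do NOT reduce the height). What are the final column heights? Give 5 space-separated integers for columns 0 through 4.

Answer: 1 7 7 3 3

Derivation:
Drop 1: L rot0 at col 0 lands with bottom-row=0; cleared 0 line(s) (total 0); column heights now [1 1 2 0 0], max=2
Drop 2: S rot3 at col 1 lands with bottom-row=2; cleared 0 line(s) (total 0); column heights now [1 5 4 0 0], max=5
Drop 3: L rot3 at col 1 lands with bottom-row=4; cleared 0 line(s) (total 0); column heights now [1 7 7 0 0], max=7
Drop 4: L rot3 at col 3 lands with bottom-row=0; cleared 0 line(s) (total 0); column heights now [1 7 7 3 3], max=7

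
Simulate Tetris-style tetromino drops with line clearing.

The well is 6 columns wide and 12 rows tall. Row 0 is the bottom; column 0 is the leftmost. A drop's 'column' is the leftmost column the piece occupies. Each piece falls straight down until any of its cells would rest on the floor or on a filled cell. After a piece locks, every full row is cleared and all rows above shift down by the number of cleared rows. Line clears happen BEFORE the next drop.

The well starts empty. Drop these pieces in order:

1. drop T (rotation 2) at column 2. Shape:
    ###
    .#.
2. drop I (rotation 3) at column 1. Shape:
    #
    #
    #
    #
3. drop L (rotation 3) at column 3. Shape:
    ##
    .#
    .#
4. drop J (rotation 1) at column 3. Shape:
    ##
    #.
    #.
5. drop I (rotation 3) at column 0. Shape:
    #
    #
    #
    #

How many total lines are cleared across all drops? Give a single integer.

Drop 1: T rot2 at col 2 lands with bottom-row=0; cleared 0 line(s) (total 0); column heights now [0 0 2 2 2 0], max=2
Drop 2: I rot3 at col 1 lands with bottom-row=0; cleared 0 line(s) (total 0); column heights now [0 4 2 2 2 0], max=4
Drop 3: L rot3 at col 3 lands with bottom-row=2; cleared 0 line(s) (total 0); column heights now [0 4 2 5 5 0], max=5
Drop 4: J rot1 at col 3 lands with bottom-row=5; cleared 0 line(s) (total 0); column heights now [0 4 2 8 8 0], max=8
Drop 5: I rot3 at col 0 lands with bottom-row=0; cleared 0 line(s) (total 0); column heights now [4 4 2 8 8 0], max=8

Answer: 0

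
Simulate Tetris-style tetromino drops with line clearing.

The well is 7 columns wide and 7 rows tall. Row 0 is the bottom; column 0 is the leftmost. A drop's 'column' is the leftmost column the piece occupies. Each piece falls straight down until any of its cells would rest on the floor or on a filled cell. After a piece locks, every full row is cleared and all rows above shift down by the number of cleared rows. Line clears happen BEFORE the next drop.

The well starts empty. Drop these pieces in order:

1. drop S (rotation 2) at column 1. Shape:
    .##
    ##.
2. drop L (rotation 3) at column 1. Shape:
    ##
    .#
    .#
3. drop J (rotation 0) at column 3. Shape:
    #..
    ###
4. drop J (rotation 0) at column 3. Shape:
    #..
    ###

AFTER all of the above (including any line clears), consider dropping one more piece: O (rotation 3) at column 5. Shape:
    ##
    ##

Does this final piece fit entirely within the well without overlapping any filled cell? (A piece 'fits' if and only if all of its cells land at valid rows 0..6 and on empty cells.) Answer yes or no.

Answer: yes

Derivation:
Drop 1: S rot2 at col 1 lands with bottom-row=0; cleared 0 line(s) (total 0); column heights now [0 1 2 2 0 0 0], max=2
Drop 2: L rot3 at col 1 lands with bottom-row=2; cleared 0 line(s) (total 0); column heights now [0 5 5 2 0 0 0], max=5
Drop 3: J rot0 at col 3 lands with bottom-row=2; cleared 0 line(s) (total 0); column heights now [0 5 5 4 3 3 0], max=5
Drop 4: J rot0 at col 3 lands with bottom-row=4; cleared 0 line(s) (total 0); column heights now [0 5 5 6 5 5 0], max=6
Test piece O rot3 at col 5 (width 2): heights before test = [0 5 5 6 5 5 0]; fits = True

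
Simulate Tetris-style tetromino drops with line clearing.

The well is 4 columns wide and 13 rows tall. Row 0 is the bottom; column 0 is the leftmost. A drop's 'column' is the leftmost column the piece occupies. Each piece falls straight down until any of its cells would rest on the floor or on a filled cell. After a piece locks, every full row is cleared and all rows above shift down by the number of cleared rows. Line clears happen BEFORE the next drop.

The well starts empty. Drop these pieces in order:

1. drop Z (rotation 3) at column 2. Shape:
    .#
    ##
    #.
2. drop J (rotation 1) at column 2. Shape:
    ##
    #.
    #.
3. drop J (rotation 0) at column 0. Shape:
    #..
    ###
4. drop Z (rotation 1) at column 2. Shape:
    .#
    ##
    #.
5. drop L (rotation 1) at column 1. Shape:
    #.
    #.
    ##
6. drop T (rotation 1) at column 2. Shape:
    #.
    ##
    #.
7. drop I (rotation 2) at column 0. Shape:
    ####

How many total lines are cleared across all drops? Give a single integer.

Drop 1: Z rot3 at col 2 lands with bottom-row=0; cleared 0 line(s) (total 0); column heights now [0 0 2 3], max=3
Drop 2: J rot1 at col 2 lands with bottom-row=2; cleared 0 line(s) (total 0); column heights now [0 0 5 5], max=5
Drop 3: J rot0 at col 0 lands with bottom-row=5; cleared 0 line(s) (total 0); column heights now [7 6 6 5], max=7
Drop 4: Z rot1 at col 2 lands with bottom-row=6; cleared 0 line(s) (total 0); column heights now [7 6 8 9], max=9
Drop 5: L rot1 at col 1 lands with bottom-row=8; cleared 0 line(s) (total 0); column heights now [7 11 9 9], max=11
Drop 6: T rot1 at col 2 lands with bottom-row=9; cleared 0 line(s) (total 0); column heights now [7 11 12 11], max=12
Drop 7: I rot2 at col 0 lands with bottom-row=12; cleared 1 line(s) (total 1); column heights now [7 11 12 11], max=12

Answer: 1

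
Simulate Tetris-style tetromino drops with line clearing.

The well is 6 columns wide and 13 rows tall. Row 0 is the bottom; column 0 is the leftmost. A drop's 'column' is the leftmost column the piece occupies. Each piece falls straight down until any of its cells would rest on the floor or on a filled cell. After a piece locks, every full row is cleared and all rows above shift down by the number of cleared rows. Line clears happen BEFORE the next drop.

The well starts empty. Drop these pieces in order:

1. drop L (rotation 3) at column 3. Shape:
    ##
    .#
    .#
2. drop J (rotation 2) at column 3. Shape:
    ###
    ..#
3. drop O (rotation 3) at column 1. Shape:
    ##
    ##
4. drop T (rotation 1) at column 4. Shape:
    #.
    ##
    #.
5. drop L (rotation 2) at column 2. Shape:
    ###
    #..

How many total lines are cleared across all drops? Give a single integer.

Answer: 0

Derivation:
Drop 1: L rot3 at col 3 lands with bottom-row=0; cleared 0 line(s) (total 0); column heights now [0 0 0 3 3 0], max=3
Drop 2: J rot2 at col 3 lands with bottom-row=2; cleared 0 line(s) (total 0); column heights now [0 0 0 4 4 4], max=4
Drop 3: O rot3 at col 1 lands with bottom-row=0; cleared 0 line(s) (total 0); column heights now [0 2 2 4 4 4], max=4
Drop 4: T rot1 at col 4 lands with bottom-row=4; cleared 0 line(s) (total 0); column heights now [0 2 2 4 7 6], max=7
Drop 5: L rot2 at col 2 lands with bottom-row=6; cleared 0 line(s) (total 0); column heights now [0 2 8 8 8 6], max=8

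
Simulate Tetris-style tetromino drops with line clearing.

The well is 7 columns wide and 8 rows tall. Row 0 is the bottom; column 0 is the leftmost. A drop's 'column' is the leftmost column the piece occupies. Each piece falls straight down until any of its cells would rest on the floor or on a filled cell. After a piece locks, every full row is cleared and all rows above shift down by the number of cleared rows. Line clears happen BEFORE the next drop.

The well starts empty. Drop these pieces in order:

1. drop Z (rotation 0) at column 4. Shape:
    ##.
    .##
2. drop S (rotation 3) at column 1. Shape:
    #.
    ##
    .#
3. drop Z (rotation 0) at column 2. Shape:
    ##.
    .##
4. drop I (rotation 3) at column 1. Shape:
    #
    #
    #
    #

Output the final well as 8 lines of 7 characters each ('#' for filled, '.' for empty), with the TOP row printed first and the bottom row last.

Answer: .......
.#.....
.#.....
.#.....
.###...
.#.##..
.##.##.
..#..##

Derivation:
Drop 1: Z rot0 at col 4 lands with bottom-row=0; cleared 0 line(s) (total 0); column heights now [0 0 0 0 2 2 1], max=2
Drop 2: S rot3 at col 1 lands with bottom-row=0; cleared 0 line(s) (total 0); column heights now [0 3 2 0 2 2 1], max=3
Drop 3: Z rot0 at col 2 lands with bottom-row=2; cleared 0 line(s) (total 0); column heights now [0 3 4 4 3 2 1], max=4
Drop 4: I rot3 at col 1 lands with bottom-row=3; cleared 0 line(s) (total 0); column heights now [0 7 4 4 3 2 1], max=7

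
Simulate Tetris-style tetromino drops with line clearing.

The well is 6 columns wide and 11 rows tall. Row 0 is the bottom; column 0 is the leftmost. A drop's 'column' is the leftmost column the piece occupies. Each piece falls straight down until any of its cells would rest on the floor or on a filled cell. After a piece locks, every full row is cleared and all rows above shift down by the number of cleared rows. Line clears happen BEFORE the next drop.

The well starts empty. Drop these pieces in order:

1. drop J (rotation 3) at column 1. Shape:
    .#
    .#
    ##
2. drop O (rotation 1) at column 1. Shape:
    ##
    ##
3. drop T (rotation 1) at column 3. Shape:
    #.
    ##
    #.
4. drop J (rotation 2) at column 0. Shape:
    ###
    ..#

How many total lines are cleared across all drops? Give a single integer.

Answer: 0

Derivation:
Drop 1: J rot3 at col 1 lands with bottom-row=0; cleared 0 line(s) (total 0); column heights now [0 1 3 0 0 0], max=3
Drop 2: O rot1 at col 1 lands with bottom-row=3; cleared 0 line(s) (total 0); column heights now [0 5 5 0 0 0], max=5
Drop 3: T rot1 at col 3 lands with bottom-row=0; cleared 0 line(s) (total 0); column heights now [0 5 5 3 2 0], max=5
Drop 4: J rot2 at col 0 lands with bottom-row=5; cleared 0 line(s) (total 0); column heights now [7 7 7 3 2 0], max=7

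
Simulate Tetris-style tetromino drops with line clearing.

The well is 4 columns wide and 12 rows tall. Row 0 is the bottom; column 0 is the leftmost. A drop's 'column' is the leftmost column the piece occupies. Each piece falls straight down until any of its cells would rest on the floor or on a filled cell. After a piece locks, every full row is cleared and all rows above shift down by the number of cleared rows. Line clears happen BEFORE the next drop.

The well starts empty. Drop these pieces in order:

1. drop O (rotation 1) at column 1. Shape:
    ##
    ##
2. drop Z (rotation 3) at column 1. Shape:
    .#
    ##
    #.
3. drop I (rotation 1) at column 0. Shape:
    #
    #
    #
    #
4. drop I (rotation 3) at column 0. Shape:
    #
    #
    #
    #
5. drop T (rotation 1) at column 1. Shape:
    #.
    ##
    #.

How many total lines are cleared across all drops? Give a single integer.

Drop 1: O rot1 at col 1 lands with bottom-row=0; cleared 0 line(s) (total 0); column heights now [0 2 2 0], max=2
Drop 2: Z rot3 at col 1 lands with bottom-row=2; cleared 0 line(s) (total 0); column heights now [0 4 5 0], max=5
Drop 3: I rot1 at col 0 lands with bottom-row=0; cleared 0 line(s) (total 0); column heights now [4 4 5 0], max=5
Drop 4: I rot3 at col 0 lands with bottom-row=4; cleared 0 line(s) (total 0); column heights now [8 4 5 0], max=8
Drop 5: T rot1 at col 1 lands with bottom-row=4; cleared 0 line(s) (total 0); column heights now [8 7 6 0], max=8

Answer: 0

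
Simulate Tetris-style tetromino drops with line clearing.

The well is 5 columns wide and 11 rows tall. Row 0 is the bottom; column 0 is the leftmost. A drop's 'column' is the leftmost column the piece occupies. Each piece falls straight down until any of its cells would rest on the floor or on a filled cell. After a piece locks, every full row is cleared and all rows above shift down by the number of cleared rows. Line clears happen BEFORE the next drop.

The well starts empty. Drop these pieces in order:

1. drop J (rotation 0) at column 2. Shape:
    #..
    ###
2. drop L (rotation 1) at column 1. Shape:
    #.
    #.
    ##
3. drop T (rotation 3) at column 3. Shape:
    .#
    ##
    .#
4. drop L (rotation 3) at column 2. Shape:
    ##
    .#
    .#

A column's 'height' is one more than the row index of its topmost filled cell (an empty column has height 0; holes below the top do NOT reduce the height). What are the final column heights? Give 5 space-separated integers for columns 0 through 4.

Drop 1: J rot0 at col 2 lands with bottom-row=0; cleared 0 line(s) (total 0); column heights now [0 0 2 1 1], max=2
Drop 2: L rot1 at col 1 lands with bottom-row=2; cleared 0 line(s) (total 0); column heights now [0 5 3 1 1], max=5
Drop 3: T rot3 at col 3 lands with bottom-row=1; cleared 0 line(s) (total 0); column heights now [0 5 3 3 4], max=5
Drop 4: L rot3 at col 2 lands with bottom-row=3; cleared 0 line(s) (total 0); column heights now [0 5 6 6 4], max=6

Answer: 0 5 6 6 4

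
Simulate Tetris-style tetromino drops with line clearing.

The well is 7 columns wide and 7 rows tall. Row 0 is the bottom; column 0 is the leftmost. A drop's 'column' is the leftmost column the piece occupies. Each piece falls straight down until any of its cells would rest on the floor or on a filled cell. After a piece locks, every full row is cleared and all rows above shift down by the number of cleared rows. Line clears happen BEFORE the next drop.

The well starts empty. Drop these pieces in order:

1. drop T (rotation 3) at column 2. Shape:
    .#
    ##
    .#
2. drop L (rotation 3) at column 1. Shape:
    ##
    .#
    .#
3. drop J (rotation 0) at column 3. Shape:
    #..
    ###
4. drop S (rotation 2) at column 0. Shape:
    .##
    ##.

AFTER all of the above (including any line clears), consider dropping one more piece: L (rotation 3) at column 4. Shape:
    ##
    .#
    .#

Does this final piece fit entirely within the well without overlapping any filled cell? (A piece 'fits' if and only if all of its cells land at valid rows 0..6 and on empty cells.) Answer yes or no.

Drop 1: T rot3 at col 2 lands with bottom-row=0; cleared 0 line(s) (total 0); column heights now [0 0 2 3 0 0 0], max=3
Drop 2: L rot3 at col 1 lands with bottom-row=2; cleared 0 line(s) (total 0); column heights now [0 5 5 3 0 0 0], max=5
Drop 3: J rot0 at col 3 lands with bottom-row=3; cleared 0 line(s) (total 0); column heights now [0 5 5 5 4 4 0], max=5
Drop 4: S rot2 at col 0 lands with bottom-row=5; cleared 0 line(s) (total 0); column heights now [6 7 7 5 4 4 0], max=7
Test piece L rot3 at col 4 (width 2): heights before test = [6 7 7 5 4 4 0]; fits = True

Answer: yes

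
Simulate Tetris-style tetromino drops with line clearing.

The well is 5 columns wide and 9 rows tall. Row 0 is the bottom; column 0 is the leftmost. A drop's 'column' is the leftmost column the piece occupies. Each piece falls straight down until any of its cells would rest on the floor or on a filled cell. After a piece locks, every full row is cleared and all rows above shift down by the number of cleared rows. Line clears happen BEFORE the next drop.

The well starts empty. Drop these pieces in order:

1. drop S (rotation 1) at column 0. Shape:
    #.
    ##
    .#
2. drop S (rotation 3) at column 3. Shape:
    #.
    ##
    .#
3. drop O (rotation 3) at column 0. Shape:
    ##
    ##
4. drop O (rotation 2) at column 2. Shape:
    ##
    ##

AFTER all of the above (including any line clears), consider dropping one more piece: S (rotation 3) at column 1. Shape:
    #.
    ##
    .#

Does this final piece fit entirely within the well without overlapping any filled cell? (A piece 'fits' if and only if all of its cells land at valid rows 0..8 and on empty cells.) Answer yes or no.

Answer: yes

Derivation:
Drop 1: S rot1 at col 0 lands with bottom-row=0; cleared 0 line(s) (total 0); column heights now [3 2 0 0 0], max=3
Drop 2: S rot3 at col 3 lands with bottom-row=0; cleared 0 line(s) (total 0); column heights now [3 2 0 3 2], max=3
Drop 3: O rot3 at col 0 lands with bottom-row=3; cleared 0 line(s) (total 0); column heights now [5 5 0 3 2], max=5
Drop 4: O rot2 at col 2 lands with bottom-row=3; cleared 0 line(s) (total 0); column heights now [5 5 5 5 2], max=5
Test piece S rot3 at col 1 (width 2): heights before test = [5 5 5 5 2]; fits = True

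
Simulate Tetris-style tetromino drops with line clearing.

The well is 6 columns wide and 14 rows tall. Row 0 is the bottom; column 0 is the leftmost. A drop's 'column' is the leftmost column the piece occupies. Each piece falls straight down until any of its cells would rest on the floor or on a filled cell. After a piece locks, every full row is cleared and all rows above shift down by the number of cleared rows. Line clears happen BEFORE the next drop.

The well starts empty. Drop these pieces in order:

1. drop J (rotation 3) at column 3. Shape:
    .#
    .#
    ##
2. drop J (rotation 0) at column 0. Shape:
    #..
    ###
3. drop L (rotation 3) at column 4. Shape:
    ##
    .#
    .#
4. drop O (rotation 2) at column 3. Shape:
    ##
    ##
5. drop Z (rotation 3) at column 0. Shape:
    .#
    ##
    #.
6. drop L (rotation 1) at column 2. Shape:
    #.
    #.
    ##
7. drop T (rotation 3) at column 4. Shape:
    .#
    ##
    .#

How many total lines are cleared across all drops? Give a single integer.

Answer: 0

Derivation:
Drop 1: J rot3 at col 3 lands with bottom-row=0; cleared 0 line(s) (total 0); column heights now [0 0 0 1 3 0], max=3
Drop 2: J rot0 at col 0 lands with bottom-row=0; cleared 0 line(s) (total 0); column heights now [2 1 1 1 3 0], max=3
Drop 3: L rot3 at col 4 lands with bottom-row=1; cleared 0 line(s) (total 0); column heights now [2 1 1 1 4 4], max=4
Drop 4: O rot2 at col 3 lands with bottom-row=4; cleared 0 line(s) (total 0); column heights now [2 1 1 6 6 4], max=6
Drop 5: Z rot3 at col 0 lands with bottom-row=2; cleared 0 line(s) (total 0); column heights now [4 5 1 6 6 4], max=6
Drop 6: L rot1 at col 2 lands with bottom-row=6; cleared 0 line(s) (total 0); column heights now [4 5 9 7 6 4], max=9
Drop 7: T rot3 at col 4 lands with bottom-row=5; cleared 0 line(s) (total 0); column heights now [4 5 9 7 7 8], max=9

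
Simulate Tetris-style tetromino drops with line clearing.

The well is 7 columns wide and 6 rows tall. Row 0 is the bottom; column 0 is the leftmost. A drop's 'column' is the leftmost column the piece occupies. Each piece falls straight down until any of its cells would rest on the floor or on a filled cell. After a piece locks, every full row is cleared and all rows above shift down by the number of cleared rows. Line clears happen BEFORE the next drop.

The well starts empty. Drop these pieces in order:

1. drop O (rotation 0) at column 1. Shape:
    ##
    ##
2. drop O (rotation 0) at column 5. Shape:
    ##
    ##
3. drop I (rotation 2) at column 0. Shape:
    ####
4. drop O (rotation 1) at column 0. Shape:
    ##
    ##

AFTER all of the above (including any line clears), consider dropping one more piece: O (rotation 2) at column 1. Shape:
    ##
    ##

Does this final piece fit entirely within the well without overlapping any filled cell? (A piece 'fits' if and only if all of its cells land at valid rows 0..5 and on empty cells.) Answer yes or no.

Drop 1: O rot0 at col 1 lands with bottom-row=0; cleared 0 line(s) (total 0); column heights now [0 2 2 0 0 0 0], max=2
Drop 2: O rot0 at col 5 lands with bottom-row=0; cleared 0 line(s) (total 0); column heights now [0 2 2 0 0 2 2], max=2
Drop 3: I rot2 at col 0 lands with bottom-row=2; cleared 0 line(s) (total 0); column heights now [3 3 3 3 0 2 2], max=3
Drop 4: O rot1 at col 0 lands with bottom-row=3; cleared 0 line(s) (total 0); column heights now [5 5 3 3 0 2 2], max=5
Test piece O rot2 at col 1 (width 2): heights before test = [5 5 3 3 0 2 2]; fits = False

Answer: no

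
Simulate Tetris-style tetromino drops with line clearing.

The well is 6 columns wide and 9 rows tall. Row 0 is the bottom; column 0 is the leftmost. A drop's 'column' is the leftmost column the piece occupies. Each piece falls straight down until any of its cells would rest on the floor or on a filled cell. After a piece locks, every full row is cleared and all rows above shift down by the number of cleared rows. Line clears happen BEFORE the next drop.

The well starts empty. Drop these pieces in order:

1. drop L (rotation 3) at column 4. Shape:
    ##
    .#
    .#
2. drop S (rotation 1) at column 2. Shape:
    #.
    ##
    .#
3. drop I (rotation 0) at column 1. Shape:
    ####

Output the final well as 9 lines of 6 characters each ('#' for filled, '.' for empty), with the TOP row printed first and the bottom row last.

Answer: ......
......
......
......
......
.####.
..#.##
..##.#
...#.#

Derivation:
Drop 1: L rot3 at col 4 lands with bottom-row=0; cleared 0 line(s) (total 0); column heights now [0 0 0 0 3 3], max=3
Drop 2: S rot1 at col 2 lands with bottom-row=0; cleared 0 line(s) (total 0); column heights now [0 0 3 2 3 3], max=3
Drop 3: I rot0 at col 1 lands with bottom-row=3; cleared 0 line(s) (total 0); column heights now [0 4 4 4 4 3], max=4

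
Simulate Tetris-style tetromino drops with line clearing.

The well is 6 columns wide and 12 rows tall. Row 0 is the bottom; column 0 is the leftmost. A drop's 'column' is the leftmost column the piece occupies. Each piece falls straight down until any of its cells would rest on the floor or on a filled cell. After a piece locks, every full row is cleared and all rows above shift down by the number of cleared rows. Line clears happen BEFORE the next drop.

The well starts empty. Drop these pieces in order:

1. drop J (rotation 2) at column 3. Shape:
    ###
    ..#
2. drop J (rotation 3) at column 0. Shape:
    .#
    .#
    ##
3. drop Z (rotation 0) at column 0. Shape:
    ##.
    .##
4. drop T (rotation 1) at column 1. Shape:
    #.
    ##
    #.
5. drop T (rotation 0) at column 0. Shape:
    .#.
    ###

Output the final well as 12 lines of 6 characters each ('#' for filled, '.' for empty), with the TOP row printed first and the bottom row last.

Drop 1: J rot2 at col 3 lands with bottom-row=0; cleared 0 line(s) (total 0); column heights now [0 0 0 2 2 2], max=2
Drop 2: J rot3 at col 0 lands with bottom-row=0; cleared 0 line(s) (total 0); column heights now [1 3 0 2 2 2], max=3
Drop 3: Z rot0 at col 0 lands with bottom-row=3; cleared 0 line(s) (total 0); column heights now [5 5 4 2 2 2], max=5
Drop 4: T rot1 at col 1 lands with bottom-row=5; cleared 0 line(s) (total 0); column heights now [5 8 7 2 2 2], max=8
Drop 5: T rot0 at col 0 lands with bottom-row=8; cleared 0 line(s) (total 0); column heights now [9 10 9 2 2 2], max=10

Answer: ......
......
.#....
###...
.#....
.##...
.#....
##....
.##...
.#....
.#.###
##...#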